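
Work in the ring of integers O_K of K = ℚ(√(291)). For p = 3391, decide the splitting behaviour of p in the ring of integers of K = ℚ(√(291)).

d = 291 ≡ 3 (mod 4), so O_K = ℤ[√291] and disc(K) = 4d = 1164.
Since gcd(3391, 1164) = 1 the prime 3391 does not ramify.
Compute (291/3391) via Euler: 291^((3391-1)/2) mod 3391 = 3390, so (291/3391) = -1.
Legendre symbol -1 ⇒ 3391 is inert.

p is inert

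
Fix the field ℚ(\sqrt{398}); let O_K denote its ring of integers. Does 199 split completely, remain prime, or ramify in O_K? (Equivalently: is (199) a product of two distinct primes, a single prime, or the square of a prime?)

199 is ramified

Since 398 ≢ 1 mod 4, the ring of integers is ℤ[√398] with discriminant 4·398 = 1592.
199 divides disc(K) = 1592, so 199 ramifies.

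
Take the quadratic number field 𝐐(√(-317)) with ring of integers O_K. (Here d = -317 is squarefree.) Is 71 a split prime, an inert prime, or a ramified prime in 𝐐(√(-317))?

split

Since -317 ≢ 1 mod 4, the ring of integers is ℤ[√-317] with discriminant 4·(-317) = -1268.
Since gcd(71, -1268) = 1 the prime 71 does not ramify.
Euler's criterion: (-317)^35 mod 71 = 1. Thus (-317|71) = 1.
(-317/71) = 1, so 71 splits.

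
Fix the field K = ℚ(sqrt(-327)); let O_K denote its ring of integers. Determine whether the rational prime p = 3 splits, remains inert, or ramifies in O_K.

Since -327 ≡ 1 mod 4, the ring of integers is ℤ[(1+√-327)/2] with discriminant -327.
3 divides disc(K) = -327, so 3 ramifies.

ramifies in O_K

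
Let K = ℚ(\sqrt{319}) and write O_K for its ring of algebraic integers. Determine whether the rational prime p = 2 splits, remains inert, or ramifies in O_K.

d = 319 ≡ 3 (mod 4), so O_K = ℤ[√319] and disc(K) = 4d = 1276.
Ramification test: 2 | 1276. The prime 2 ramifies in K.

ramifies in O_K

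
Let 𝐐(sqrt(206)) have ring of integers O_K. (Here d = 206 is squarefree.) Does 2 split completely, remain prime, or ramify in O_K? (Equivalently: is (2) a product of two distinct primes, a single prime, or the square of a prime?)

Since 206 ≢ 1 mod 4, the ring of integers is ℤ[√206] with discriminant 4·206 = 824.
disc(K) = 824 = 2·412, so p = 2 is ramified.

ramified — (2) = 𝔭²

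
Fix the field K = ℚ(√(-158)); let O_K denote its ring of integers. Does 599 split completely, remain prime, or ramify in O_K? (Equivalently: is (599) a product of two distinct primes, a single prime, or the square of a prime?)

d = -158 ≡ 2 (mod 4), so O_K = ℤ[√-158] and disc(K) = 4d = -632.
disc(K) = -632 is not divisible by 599; 599 is unramified.
Compute (-158/599) via Euler: 441^((599-1)/2) mod 599 = 1, so (-158/599) = 1.
Legendre symbol 1 ⇒ 599 is split.

split — (599) = 𝔭₁𝔭₂ with 𝔭₁ ≠ 𝔭₂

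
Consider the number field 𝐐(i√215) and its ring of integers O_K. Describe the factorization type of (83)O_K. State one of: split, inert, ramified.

Since -215 ≡ 1 mod 4, the ring of integers is ℤ[(1+√-215)/2] with discriminant -215.
disc(K) = -215 is not divisible by 83; 83 is unramified.
Euler's criterion: (-215)^41 mod 83 = 82. Thus (-215|83) = -1.
(-215/83) = -1, so 83 is inert.

remains prime (inert)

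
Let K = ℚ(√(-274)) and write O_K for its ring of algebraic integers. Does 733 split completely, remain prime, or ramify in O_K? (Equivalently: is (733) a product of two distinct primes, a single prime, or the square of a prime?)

split — (733) = 𝔭₁𝔭₂ with 𝔭₁ ≠ 𝔭₂

Since -274 ≢ 1 mod 4, the ring of integers is ℤ[√-274] with discriminant 4·(-274) = -1096.
733 ∤ -1096, so 733 is unramified.
Compute (-274/733) via Euler: 459^((733-1)/2) mod 733 = 1, so (-274/733) = 1.
(-274/733) = 1, so 733 splits.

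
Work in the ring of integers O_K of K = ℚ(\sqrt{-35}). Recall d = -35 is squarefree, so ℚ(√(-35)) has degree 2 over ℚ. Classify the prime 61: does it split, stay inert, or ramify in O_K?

Since -35 ≡ 1 mod 4, the ring of integers is ℤ[(1+√-35)/2] with discriminant -35.
Since gcd(61, -35) = 1 the prime 61 does not ramify.
(-35/61) = 26^30 mod 61 = 60, giving Legendre symbol -1.
Legendre symbol -1 ⇒ 61 is inert.

remains prime (inert)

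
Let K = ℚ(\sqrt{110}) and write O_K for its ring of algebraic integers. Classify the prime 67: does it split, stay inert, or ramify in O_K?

Since 110 ≢ 1 mod 4, the ring of integers is ℤ[√110] with discriminant 4·110 = 440.
disc(K) = 440 is not divisible by 67; 67 is unramified.
Compute (110/67) via Euler: 43^((67-1)/2) mod 67 = 66, so (110/67) = -1.
Legendre symbol -1 ⇒ 67 is inert.

inert — (67) stays prime in O_K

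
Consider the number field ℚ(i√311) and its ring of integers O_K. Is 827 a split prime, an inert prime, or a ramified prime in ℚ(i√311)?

d = -311 ≡ 1 (mod 4), so O_K = ℤ[(1+√-311)/2] and disc(K) = d = -311.
Since gcd(827, -311) = 1 the prime 827 does not ramify.
Euler's criterion: (-311)^413 mod 827 = 826. Thus (-311|827) = -1.
(-311/827) = -1, so 827 is inert.

inert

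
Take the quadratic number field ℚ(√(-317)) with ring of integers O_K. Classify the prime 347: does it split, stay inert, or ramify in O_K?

p splits

Since -317 ≢ 1 mod 4, the ring of integers is ℤ[√-317] with discriminant 4·(-317) = -1268.
disc(K) = -1268 is not divisible by 347; 347 is unramified.
Compute (-317/347) via Euler: 30^((347-1)/2) mod 347 = 1, so (-317/347) = 1.
Legendre symbol 1 ⇒ 347 is split.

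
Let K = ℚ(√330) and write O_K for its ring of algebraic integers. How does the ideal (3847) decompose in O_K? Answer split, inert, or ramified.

split

330 mod 4 = 2, hence disc K = 4·330 = 1320 and O_K = ℤ[√330].
disc(K) = 1320 is not divisible by 3847; 3847 is unramified.
Compute (330/3847) via Euler: 330^((3847-1)/2) mod 3847 = 1, so (330/3847) = 1.
d is a quadratic residue mod p, hence 3847 splits in O_K.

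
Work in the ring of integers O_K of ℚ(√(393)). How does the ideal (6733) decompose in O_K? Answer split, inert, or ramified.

393 mod 4 = 1, hence disc K = 393 and O_K = ℤ[(1+√393)/2].
disc(K) = 393 is not divisible by 6733; 6733 is unramified.
Euler's criterion: 393^3366 mod 6733 = 1. Thus (393|6733) = 1.
Legendre symbol 1 ⇒ 6733 is split.

split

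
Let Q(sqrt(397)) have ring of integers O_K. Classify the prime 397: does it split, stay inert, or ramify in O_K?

Since 397 ≡ 1 mod 4, the ring of integers is ℤ[(1+√397)/2] with discriminant 397.
disc(K) = 397 = 397·1, so p = 397 is ramified.

ramified — (397) = 𝔭²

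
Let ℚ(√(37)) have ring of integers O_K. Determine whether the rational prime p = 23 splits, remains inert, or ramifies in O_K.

inert

d = 37 ≡ 1 (mod 4), so O_K = ℤ[(1+√37)/2] and disc(K) = d = 37.
disc(K) = 37 is not divisible by 23; 23 is unramified.
Legendre symbol by Euler's criterion: (37/23) ≡ 37^11 ≡ 22 (mod 23), i.e. (37/23) = -1.
(37/23) = -1, so 23 is inert.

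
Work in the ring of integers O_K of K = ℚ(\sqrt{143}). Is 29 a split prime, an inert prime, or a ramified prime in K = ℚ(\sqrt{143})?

inert — (29) stays prime in O_K

143 mod 4 = 3, hence disc K = 4·143 = 572 and O_K = ℤ[√143].
disc(K) = 572 is not divisible by 29; 29 is unramified.
Legendre symbol by Euler's criterion: (143/29) ≡ 143^14 ≡ 28 (mod 29), i.e. (143/29) = -1.
Legendre symbol -1 ⇒ 29 is inert.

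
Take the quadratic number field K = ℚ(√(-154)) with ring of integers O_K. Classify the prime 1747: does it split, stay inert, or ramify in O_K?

-154 mod 4 = 2, hence disc K = 4·(-154) = -616 and O_K = ℤ[√-154].
Since gcd(1747, -616) = 1 the prime 1747 does not ramify.
Euler's criterion: (-154)^873 mod 1747 = 1. Thus (-154|1747) = 1.
(-154/1747) = 1, so 1747 splits.

split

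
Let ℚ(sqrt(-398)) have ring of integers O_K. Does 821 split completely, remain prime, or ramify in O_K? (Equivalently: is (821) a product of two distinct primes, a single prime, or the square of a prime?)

remains prime (inert)

Since -398 ≢ 1 mod 4, the ring of integers is ℤ[√-398] with discriminant 4·(-398) = -1592.
disc(K) = -1592 is not divisible by 821; 821 is unramified.
(-398/821) = 423^410 mod 821 = 820, giving Legendre symbol -1.
(-398/821) = -1, so 821 is inert.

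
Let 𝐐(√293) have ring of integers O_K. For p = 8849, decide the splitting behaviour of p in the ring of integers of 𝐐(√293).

293 mod 4 = 1, hence disc K = 293 and O_K = ℤ[(1+√293)/2].
8849 ∤ 293, so 8849 is unramified.
(293/8849) = 293^4424 mod 8849 = 1, giving Legendre symbol 1.
(293/8849) = 1, so 8849 splits.

p splits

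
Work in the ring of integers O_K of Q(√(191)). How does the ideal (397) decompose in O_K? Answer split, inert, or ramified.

191 mod 4 = 3, hence disc K = 4·191 = 764 and O_K = ℤ[√191].
Since gcd(397, 764) = 1 the prime 397 does not ramify.
(191/397) = 191^198 mod 397 = 1, giving Legendre symbol 1.
(191/397) = 1, so 397 splits.

397 splits in O_K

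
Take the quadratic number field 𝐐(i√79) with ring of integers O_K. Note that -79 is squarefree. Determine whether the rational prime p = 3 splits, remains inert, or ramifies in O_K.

p is inert

-79 mod 4 = 1, hence disc K = -79 and O_K = ℤ[(1+√-79)/2].
3 ∤ -79, so 3 is unramified.
Euler's criterion: (-79)^1 mod 3 = 2. Thus (-79|3) = -1.
Legendre symbol -1 ⇒ 3 is inert.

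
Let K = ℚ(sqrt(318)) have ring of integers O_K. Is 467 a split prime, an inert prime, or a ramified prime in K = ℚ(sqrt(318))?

p is inert

318 mod 4 = 2, hence disc K = 4·318 = 1272 and O_K = ℤ[√318].
467 ∤ 1272, so 467 is unramified.
Compute (318/467) via Euler: 318^((467-1)/2) mod 467 = 466, so (318/467) = -1.
Legendre symbol -1 ⇒ 467 is inert.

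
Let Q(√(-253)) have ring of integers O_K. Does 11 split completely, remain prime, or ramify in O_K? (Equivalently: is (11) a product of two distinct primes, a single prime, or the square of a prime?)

-253 mod 4 = 3, hence disc K = 4·(-253) = -1012 and O_K = ℤ[√-253].
Ramification test: 11 | -1012. The prime 11 ramifies in K.

ramified — (11) = 𝔭²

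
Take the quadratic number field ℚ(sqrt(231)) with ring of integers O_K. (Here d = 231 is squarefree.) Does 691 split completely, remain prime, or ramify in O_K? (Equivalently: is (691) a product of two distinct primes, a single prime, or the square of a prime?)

split — (691) = 𝔭₁𝔭₂ with 𝔭₁ ≠ 𝔭₂

Since 231 ≢ 1 mod 4, the ring of integers is ℤ[√231] with discriminant 4·231 = 924.
Since gcd(691, 924) = 1 the prime 691 does not ramify.
Compute (231/691) via Euler: 231^((691-1)/2) mod 691 = 1, so (231/691) = 1.
Legendre symbol 1 ⇒ 691 is split.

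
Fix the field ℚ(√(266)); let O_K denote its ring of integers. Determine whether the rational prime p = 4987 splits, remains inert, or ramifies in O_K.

p splits

Since 266 ≢ 1 mod 4, the ring of integers is ℤ[√266] with discriminant 4·266 = 1064.
disc(K) = 1064 is not divisible by 4987; 4987 is unramified.
Legendre symbol by Euler's criterion: (266/4987) ≡ 266^2493 ≡ 1 (mod 4987), i.e. (266/4987) = 1.
(266/4987) = 1, so 4987 splits.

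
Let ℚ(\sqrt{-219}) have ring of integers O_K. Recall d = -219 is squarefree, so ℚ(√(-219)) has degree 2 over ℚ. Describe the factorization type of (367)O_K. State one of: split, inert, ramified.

split

-219 mod 4 = 1, hence disc K = -219 and O_K = ℤ[(1+√-219)/2].
Since gcd(367, -219) = 1 the prime 367 does not ramify.
Compute (-219/367) via Euler: 148^((367-1)/2) mod 367 = 1, so (-219/367) = 1.
d is a quadratic residue mod p, hence 367 splits in O_K.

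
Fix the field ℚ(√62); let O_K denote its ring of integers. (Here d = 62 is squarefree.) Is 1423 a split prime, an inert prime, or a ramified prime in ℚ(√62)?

p is inert

Since 62 ≢ 1 mod 4, the ring of integers is ℤ[√62] with discriminant 4·62 = 248.
disc(K) = 248 is not divisible by 1423; 1423 is unramified.
(62/1423) = 62^711 mod 1423 = 1422, giving Legendre symbol -1.
(62/1423) = -1, so 1423 is inert.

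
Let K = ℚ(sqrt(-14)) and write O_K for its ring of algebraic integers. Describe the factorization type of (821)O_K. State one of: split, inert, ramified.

Since -14 ≢ 1 mod 4, the ring of integers is ℤ[√-14] with discriminant 4·(-14) = -56.
Since gcd(821, -56) = 1 the prime 821 does not ramify.
Euler's criterion: (-14)^410 mod 821 = 820. Thus (-14|821) = -1.
Legendre symbol -1 ⇒ 821 is inert.

821 remains inert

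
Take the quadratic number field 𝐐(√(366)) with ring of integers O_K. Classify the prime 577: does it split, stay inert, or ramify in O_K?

Since 366 ≢ 1 mod 4, the ring of integers is ℤ[√366] with discriminant 4·366 = 1464.
Since gcd(577, 1464) = 1 the prime 577 does not ramify.
(366/577) = 366^288 mod 577 = 576, giving Legendre symbol -1.
(366/577) = -1, so 577 is inert.

p is inert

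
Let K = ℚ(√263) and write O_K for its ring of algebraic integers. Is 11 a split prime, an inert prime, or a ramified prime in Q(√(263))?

remains prime (inert)

263 mod 4 = 3, hence disc K = 4·263 = 1052 and O_K = ℤ[√263].
disc(K) = 1052 is not divisible by 11; 11 is unramified.
Compute (263/11) via Euler: 10^((11-1)/2) mod 11 = 10, so (263/11) = -1.
d is a non-residue mod p, hence 11 remains inert in O_K.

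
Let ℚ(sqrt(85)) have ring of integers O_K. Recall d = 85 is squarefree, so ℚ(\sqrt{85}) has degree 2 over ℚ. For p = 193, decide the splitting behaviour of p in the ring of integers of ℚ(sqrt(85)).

split

Since 85 ≡ 1 mod 4, the ring of integers is ℤ[(1+√85)/2] with discriminant 85.
Since gcd(193, 85) = 1 the prime 193 does not ramify.
(85/193) = 85^96 mod 193 = 1, giving Legendre symbol 1.
(85/193) = 1, so 193 splits.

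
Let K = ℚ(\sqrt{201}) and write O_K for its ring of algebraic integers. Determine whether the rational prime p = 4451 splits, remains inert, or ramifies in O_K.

Since 201 ≡ 1 mod 4, the ring of integers is ℤ[(1+√201)/2] with discriminant 201.
disc(K) = 201 is not divisible by 4451; 4451 is unramified.
Euler's criterion: 201^2225 mod 4451 = 4450. Thus (201|4451) = -1.
(201/4451) = -1, so 4451 is inert.

remains prime (inert)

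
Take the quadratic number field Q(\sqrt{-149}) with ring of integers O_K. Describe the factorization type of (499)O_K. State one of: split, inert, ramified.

-149 mod 4 = 3, hence disc K = 4·(-149) = -596 and O_K = ℤ[√-149].
499 ∤ -596, so 499 is unramified.
Compute (-149/499) via Euler: 350^((499-1)/2) mod 499 = 1, so (-149/499) = 1.
(-149/499) = 1, so 499 splits.

499 splits in O_K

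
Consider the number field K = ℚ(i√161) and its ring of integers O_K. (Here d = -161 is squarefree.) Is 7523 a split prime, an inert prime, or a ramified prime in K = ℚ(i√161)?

split — (7523) = 𝔭₁𝔭₂ with 𝔭₁ ≠ 𝔭₂

Since -161 ≢ 1 mod 4, the ring of integers is ℤ[√-161] with discriminant 4·(-161) = -644.
Since gcd(7523, -644) = 1 the prime 7523 does not ramify.
(-161/7523) = 7362^3761 mod 7523 = 1, giving Legendre symbol 1.
d is a quadratic residue mod p, hence 7523 splits in O_K.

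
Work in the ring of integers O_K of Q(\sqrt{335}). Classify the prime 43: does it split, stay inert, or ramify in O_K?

inert

Since 335 ≢ 1 mod 4, the ring of integers is ℤ[√335] with discriminant 4·335 = 1340.
disc(K) = 1340 is not divisible by 43; 43 is unramified.
Euler's criterion: 335^21 mod 43 = 42. Thus (335|43) = -1.
Legendre symbol -1 ⇒ 43 is inert.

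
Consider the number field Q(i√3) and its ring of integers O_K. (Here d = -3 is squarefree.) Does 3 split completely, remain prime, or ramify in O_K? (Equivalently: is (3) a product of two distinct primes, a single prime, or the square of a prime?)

d = -3 ≡ 1 (mod 4), so O_K = ℤ[(1+√-3)/2] and disc(K) = d = -3.
disc(K) = -3 = 3·(-1), so p = 3 is ramified.

ramified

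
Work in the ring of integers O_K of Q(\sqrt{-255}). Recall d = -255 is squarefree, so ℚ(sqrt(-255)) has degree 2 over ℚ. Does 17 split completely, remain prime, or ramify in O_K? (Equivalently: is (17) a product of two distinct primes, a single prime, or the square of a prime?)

ramifies in O_K

Since -255 ≡ 1 mod 4, the ring of integers is ℤ[(1+√-255)/2] with discriminant -255.
Ramification test: 17 | -255. The prime 17 ramifies in K.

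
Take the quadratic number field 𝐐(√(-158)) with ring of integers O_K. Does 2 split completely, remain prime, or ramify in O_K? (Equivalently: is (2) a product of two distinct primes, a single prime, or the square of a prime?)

ramified

-158 mod 4 = 2, hence disc K = 4·(-158) = -632 and O_K = ℤ[√-158].
disc(K) = -632 = 2·(-316), so p = 2 is ramified.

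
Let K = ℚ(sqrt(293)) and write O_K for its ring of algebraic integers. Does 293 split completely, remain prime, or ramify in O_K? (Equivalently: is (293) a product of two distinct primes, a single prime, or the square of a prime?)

Since 293 ≡ 1 mod 4, the ring of integers is ℤ[(1+√293)/2] with discriminant 293.
Ramification test: 293 | 293. The prime 293 ramifies in K.

ramified — (293) = 𝔭²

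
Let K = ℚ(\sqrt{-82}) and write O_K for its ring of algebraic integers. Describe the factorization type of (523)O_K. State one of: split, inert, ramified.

-82 mod 4 = 2, hence disc K = 4·(-82) = -328 and O_K = ℤ[√-82].
Since gcd(523, -328) = 1 the prime 523 does not ramify.
Compute (-82/523) via Euler: 441^((523-1)/2) mod 523 = 1, so (-82/523) = 1.
(-82/523) = 1, so 523 splits.

splits completely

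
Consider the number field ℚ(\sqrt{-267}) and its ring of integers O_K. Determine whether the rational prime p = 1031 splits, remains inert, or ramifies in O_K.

p splits

d = -267 ≡ 1 (mod 4), so O_K = ℤ[(1+√-267)/2] and disc(K) = d = -267.
1031 ∤ -267, so 1031 is unramified.
Legendre symbol by Euler's criterion: (-267/1031) ≡ (-267)^515 ≡ 1 (mod 1031), i.e. (-267/1031) = 1.
(-267/1031) = 1, so 1031 splits.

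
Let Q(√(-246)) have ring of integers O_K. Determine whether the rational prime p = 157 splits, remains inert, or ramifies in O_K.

157 splits in O_K

d = -246 ≡ 2 (mod 4), so O_K = ℤ[√-246] and disc(K) = 4d = -984.
disc(K) = -984 is not divisible by 157; 157 is unramified.
Euler's criterion: (-246)^78 mod 157 = 1. Thus (-246|157) = 1.
Legendre symbol 1 ⇒ 157 is split.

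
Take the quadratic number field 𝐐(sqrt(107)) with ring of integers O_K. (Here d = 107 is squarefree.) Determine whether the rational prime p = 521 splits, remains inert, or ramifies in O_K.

521 remains inert

Since 107 ≢ 1 mod 4, the ring of integers is ℤ[√107] with discriminant 4·107 = 428.
521 ∤ 428, so 521 is unramified.
(107/521) = 107^260 mod 521 = 520, giving Legendre symbol -1.
d is a non-residue mod p, hence 521 remains inert in O_K.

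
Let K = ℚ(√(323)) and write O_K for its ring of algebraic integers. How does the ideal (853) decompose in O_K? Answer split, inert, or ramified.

d = 323 ≡ 3 (mod 4), so O_K = ℤ[√323] and disc(K) = 4d = 1292.
853 ∤ 1292, so 853 is unramified.
Compute (323/853) via Euler: 323^((853-1)/2) mod 853 = 852, so (323/853) = -1.
d is a non-residue mod p, hence 853 remains inert in O_K.

p is inert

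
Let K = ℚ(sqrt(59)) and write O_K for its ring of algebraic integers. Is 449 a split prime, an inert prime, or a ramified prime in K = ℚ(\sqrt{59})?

d = 59 ≡ 3 (mod 4), so O_K = ℤ[√59] and disc(K) = 4d = 236.
449 ∤ 236, so 449 is unramified.
Legendre symbol by Euler's criterion: (59/449) ≡ 59^224 ≡ 1 (mod 449), i.e. (59/449) = 1.
(59/449) = 1, so 449 splits.

splits completely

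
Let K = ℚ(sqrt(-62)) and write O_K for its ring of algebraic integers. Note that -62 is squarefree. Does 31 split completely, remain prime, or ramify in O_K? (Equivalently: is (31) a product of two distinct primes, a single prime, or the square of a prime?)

31 is ramified

-62 mod 4 = 2, hence disc K = 4·(-62) = -248 and O_K = ℤ[√-62].
disc(K) = -248 = 31·(-8), so p = 31 is ramified.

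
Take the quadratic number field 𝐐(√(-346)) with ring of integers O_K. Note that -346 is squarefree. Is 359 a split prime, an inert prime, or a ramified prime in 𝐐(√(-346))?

-346 mod 4 = 2, hence disc K = 4·(-346) = -1384 and O_K = ℤ[√-346].
359 ∤ -1384, so 359 is unramified.
Legendre symbol by Euler's criterion: (-346/359) ≡ (-346)^179 ≡ 358 (mod 359), i.e. (-346/359) = -1.
(-346/359) = -1, so 359 is inert.

359 remains inert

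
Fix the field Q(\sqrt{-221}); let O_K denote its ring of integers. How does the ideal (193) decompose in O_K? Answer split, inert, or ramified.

Since -221 ≢ 1 mod 4, the ring of integers is ℤ[√-221] with discriminant 4·(-221) = -884.
Since gcd(193, -884) = 1 the prime 193 does not ramify.
Legendre symbol by Euler's criterion: (-221/193) ≡ (-221)^96 ≡ 1 (mod 193), i.e. (-221/193) = 1.
Legendre symbol 1 ⇒ 193 is split.

split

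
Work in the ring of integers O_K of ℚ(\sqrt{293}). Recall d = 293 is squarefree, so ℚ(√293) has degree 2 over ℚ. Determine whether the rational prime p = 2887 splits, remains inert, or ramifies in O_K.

splits completely

Since 293 ≡ 1 mod 4, the ring of integers is ℤ[(1+√293)/2] with discriminant 293.
Since gcd(2887, 293) = 1 the prime 2887 does not ramify.
(293/2887) = 293^1443 mod 2887 = 1, giving Legendre symbol 1.
(293/2887) = 1, so 2887 splits.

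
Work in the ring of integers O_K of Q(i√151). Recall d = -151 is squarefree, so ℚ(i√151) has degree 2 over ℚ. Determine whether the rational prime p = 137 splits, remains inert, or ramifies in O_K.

-151 mod 4 = 1, hence disc K = -151 and O_K = ℤ[(1+√-151)/2].
Since gcd(137, -151) = 1 the prime 137 does not ramify.
Legendre symbol by Euler's criterion: (-151/137) ≡ (-151)^68 ≡ 1 (mod 137), i.e. (-151/137) = 1.
d is a quadratic residue mod p, hence 137 splits in O_K.

137 splits in O_K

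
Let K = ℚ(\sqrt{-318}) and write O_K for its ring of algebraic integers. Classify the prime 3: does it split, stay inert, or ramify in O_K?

Since -318 ≢ 1 mod 4, the ring of integers is ℤ[√-318] with discriminant 4·(-318) = -1272.
Ramification test: 3 | -1272. The prime 3 ramifies in K.

ramified — (3) = 𝔭²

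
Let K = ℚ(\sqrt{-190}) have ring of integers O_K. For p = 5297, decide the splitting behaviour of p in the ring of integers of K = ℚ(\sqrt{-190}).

5297 splits in O_K

d = -190 ≡ 2 (mod 4), so O_K = ℤ[√-190] and disc(K) = 4d = -760.
Since gcd(5297, -760) = 1 the prime 5297 does not ramify.
(-190/5297) = 5107^2648 mod 5297 = 1, giving Legendre symbol 1.
Legendre symbol 1 ⇒ 5297 is split.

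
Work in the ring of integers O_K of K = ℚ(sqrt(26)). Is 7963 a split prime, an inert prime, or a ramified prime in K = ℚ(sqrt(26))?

p splits

26 mod 4 = 2, hence disc K = 4·26 = 104 and O_K = ℤ[√26].
Since gcd(7963, 104) = 1 the prime 7963 does not ramify.
Euler's criterion: 26^3981 mod 7963 = 1. Thus (26|7963) = 1.
d is a quadratic residue mod p, hence 7963 splits in O_K.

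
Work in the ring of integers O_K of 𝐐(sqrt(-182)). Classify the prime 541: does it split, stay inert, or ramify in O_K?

splits completely

d = -182 ≡ 2 (mod 4), so O_K = ℤ[√-182] and disc(K) = 4d = -728.
541 ∤ -728, so 541 is unramified.
Euler's criterion: (-182)^270 mod 541 = 1. Thus (-182|541) = 1.
d is a quadratic residue mod p, hence 541 splits in O_K.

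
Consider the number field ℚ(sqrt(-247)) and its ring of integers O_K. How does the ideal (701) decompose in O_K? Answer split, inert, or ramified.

p splits

d = -247 ≡ 1 (mod 4), so O_K = ℤ[(1+√-247)/2] and disc(K) = d = -247.
Since gcd(701, -247) = 1 the prime 701 does not ramify.
Legendre symbol by Euler's criterion: (-247/701) ≡ (-247)^350 ≡ 1 (mod 701), i.e. (-247/701) = 1.
(-247/701) = 1, so 701 splits.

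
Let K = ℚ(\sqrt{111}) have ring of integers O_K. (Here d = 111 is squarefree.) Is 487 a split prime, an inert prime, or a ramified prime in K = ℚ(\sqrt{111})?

487 splits in O_K

Since 111 ≢ 1 mod 4, the ring of integers is ℤ[√111] with discriminant 4·111 = 444.
Since gcd(487, 444) = 1 the prime 487 does not ramify.
Legendre symbol by Euler's criterion: (111/487) ≡ 111^243 ≡ 1 (mod 487), i.e. (111/487) = 1.
Legendre symbol 1 ⇒ 487 is split.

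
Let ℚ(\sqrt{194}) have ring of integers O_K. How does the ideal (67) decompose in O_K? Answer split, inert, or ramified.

Since 194 ≢ 1 mod 4, the ring of integers is ℤ[√194] with discriminant 4·194 = 776.
disc(K) = 776 is not divisible by 67; 67 is unramified.
Legendre symbol by Euler's criterion: (194/67) ≡ 194^33 ≡ 1 (mod 67), i.e. (194/67) = 1.
Legendre symbol 1 ⇒ 67 is split.

split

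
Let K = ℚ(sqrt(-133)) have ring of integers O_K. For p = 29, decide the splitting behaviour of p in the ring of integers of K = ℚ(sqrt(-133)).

inert — (29) stays prime in O_K

Since -133 ≢ 1 mod 4, the ring of integers is ℤ[√-133] with discriminant 4·(-133) = -532.
disc(K) = -532 is not divisible by 29; 29 is unramified.
Legendre symbol by Euler's criterion: (-133/29) ≡ (-133)^14 ≡ 28 (mod 29), i.e. (-133/29) = -1.
Legendre symbol -1 ⇒ 29 is inert.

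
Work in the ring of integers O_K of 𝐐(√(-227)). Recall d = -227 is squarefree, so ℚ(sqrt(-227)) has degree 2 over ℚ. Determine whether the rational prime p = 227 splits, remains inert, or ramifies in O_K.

ramified — (227) = 𝔭²

d = -227 ≡ 1 (mod 4), so O_K = ℤ[(1+√-227)/2] and disc(K) = d = -227.
227 divides disc(K) = -227, so 227 ramifies.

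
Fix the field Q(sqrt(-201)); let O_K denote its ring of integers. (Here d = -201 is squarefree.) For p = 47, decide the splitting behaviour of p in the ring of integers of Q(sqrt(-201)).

split

d = -201 ≡ 3 (mod 4), so O_K = ℤ[√-201] and disc(K) = 4d = -804.
disc(K) = -804 is not divisible by 47; 47 is unramified.
Compute (-201/47) via Euler: 34^((47-1)/2) mod 47 = 1, so (-201/47) = 1.
(-201/47) = 1, so 47 splits.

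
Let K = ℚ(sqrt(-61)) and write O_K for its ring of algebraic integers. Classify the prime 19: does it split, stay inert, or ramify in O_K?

inert — (19) stays prime in O_K

-61 mod 4 = 3, hence disc K = 4·(-61) = -244 and O_K = ℤ[√-61].
Since gcd(19, -244) = 1 the prime 19 does not ramify.
Legendre symbol by Euler's criterion: (-61/19) ≡ (-61)^9 ≡ 18 (mod 19), i.e. (-61/19) = -1.
Legendre symbol -1 ⇒ 19 is inert.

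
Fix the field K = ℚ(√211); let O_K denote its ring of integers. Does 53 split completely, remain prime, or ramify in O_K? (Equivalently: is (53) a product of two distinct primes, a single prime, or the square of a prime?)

splits completely

d = 211 ≡ 3 (mod 4), so O_K = ℤ[√211] and disc(K) = 4d = 844.
Since gcd(53, 844) = 1 the prime 53 does not ramify.
Legendre symbol by Euler's criterion: (211/53) ≡ 211^26 ≡ 1 (mod 53), i.e. (211/53) = 1.
(211/53) = 1, so 53 splits.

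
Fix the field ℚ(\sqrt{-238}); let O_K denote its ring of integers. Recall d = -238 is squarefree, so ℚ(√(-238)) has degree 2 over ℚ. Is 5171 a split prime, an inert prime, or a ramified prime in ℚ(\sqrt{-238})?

-238 mod 4 = 2, hence disc K = 4·(-238) = -952 and O_K = ℤ[√-238].
disc(K) = -952 is not divisible by 5171; 5171 is unramified.
Legendre symbol by Euler's criterion: (-238/5171) ≡ (-238)^2585 ≡ 5170 (mod 5171), i.e. (-238/5171) = -1.
Legendre symbol -1 ⇒ 5171 is inert.

inert — (5171) stays prime in O_K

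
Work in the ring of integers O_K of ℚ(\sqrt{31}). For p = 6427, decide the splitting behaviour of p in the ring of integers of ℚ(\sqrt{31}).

remains prime (inert)

31 mod 4 = 3, hence disc K = 4·31 = 124 and O_K = ℤ[√31].
disc(K) = 124 is not divisible by 6427; 6427 is unramified.
Compute (31/6427) via Euler: 31^((6427-1)/2) mod 6427 = 6426, so (31/6427) = -1.
d is a non-residue mod p, hence 6427 remains inert in O_K.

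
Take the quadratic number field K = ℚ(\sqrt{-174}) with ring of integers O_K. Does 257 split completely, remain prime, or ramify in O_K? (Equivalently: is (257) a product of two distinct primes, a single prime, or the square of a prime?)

-174 mod 4 = 2, hence disc K = 4·(-174) = -696 and O_K = ℤ[√-174].
Since gcd(257, -696) = 1 the prime 257 does not ramify.
Legendre symbol by Euler's criterion: (-174/257) ≡ (-174)^128 ≡ 256 (mod 257), i.e. (-174/257) = -1.
(-174/257) = -1, so 257 is inert.

remains prime (inert)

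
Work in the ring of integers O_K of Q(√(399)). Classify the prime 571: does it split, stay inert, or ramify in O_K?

Since 399 ≢ 1 mod 4, the ring of integers is ℤ[√399] with discriminant 4·399 = 1596.
Since gcd(571, 1596) = 1 the prime 571 does not ramify.
(399/571) = 399^285 mod 571 = 570, giving Legendre symbol -1.
Legendre symbol -1 ⇒ 571 is inert.

inert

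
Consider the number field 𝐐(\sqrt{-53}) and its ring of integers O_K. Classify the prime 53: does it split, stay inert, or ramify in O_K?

-53 mod 4 = 3, hence disc K = 4·(-53) = -212 and O_K = ℤ[√-53].
disc(K) = -212 = 53·(-4), so p = 53 is ramified.

ramified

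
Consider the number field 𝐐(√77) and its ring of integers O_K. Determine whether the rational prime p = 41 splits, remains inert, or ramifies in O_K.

d = 77 ≡ 1 (mod 4), so O_K = ℤ[(1+√77)/2] and disc(K) = d = 77.
Since gcd(41, 77) = 1 the prime 41 does not ramify.
(77/41) = 36^20 mod 41 = 1, giving Legendre symbol 1.
d is a quadratic residue mod p, hence 41 splits in O_K.

split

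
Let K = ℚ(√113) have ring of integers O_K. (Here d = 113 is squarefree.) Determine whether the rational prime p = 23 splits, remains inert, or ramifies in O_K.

d = 113 ≡ 1 (mod 4), so O_K = ℤ[(1+√113)/2] and disc(K) = d = 113.
23 ∤ 113, so 23 is unramified.
(113/23) = 21^11 mod 23 = 22, giving Legendre symbol -1.
(113/23) = -1, so 23 is inert.

p is inert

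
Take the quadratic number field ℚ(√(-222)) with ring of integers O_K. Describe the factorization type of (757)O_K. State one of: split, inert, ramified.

Since -222 ≢ 1 mod 4, the ring of integers is ℤ[√-222] with discriminant 4·(-222) = -888.
757 ∤ -888, so 757 is unramified.
Legendre symbol by Euler's criterion: (-222/757) ≡ (-222)^378 ≡ 1 (mod 757), i.e. (-222/757) = 1.
Legendre symbol 1 ⇒ 757 is split.

757 splits in O_K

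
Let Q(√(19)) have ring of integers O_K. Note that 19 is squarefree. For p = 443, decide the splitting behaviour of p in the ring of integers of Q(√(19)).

Since 19 ≢ 1 mod 4, the ring of integers is ℤ[√19] with discriminant 4·19 = 76.
Since gcd(443, 76) = 1 the prime 443 does not ramify.
(19/443) = 19^221 mod 443 = 442, giving Legendre symbol -1.
d is a non-residue mod p, hence 443 remains inert in O_K.

remains prime (inert)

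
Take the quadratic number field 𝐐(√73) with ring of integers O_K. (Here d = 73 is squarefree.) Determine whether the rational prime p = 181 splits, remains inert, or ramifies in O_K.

73 mod 4 = 1, hence disc K = 73 and O_K = ℤ[(1+√73)/2].
disc(K) = 73 is not divisible by 181; 181 is unramified.
Compute (73/181) via Euler: 73^((181-1)/2) mod 181 = 1, so (73/181) = 1.
d is a quadratic residue mod p, hence 181 splits in O_K.

p splits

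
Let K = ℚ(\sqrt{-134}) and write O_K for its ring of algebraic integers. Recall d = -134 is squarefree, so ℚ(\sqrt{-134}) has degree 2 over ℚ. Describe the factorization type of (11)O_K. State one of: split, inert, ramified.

-134 mod 4 = 2, hence disc K = 4·(-134) = -536 and O_K = ℤ[√-134].
Since gcd(11, -536) = 1 the prime 11 does not ramify.
Legendre symbol by Euler's criterion: (-134/11) ≡ (-134)^5 ≡ 1 (mod 11), i.e. (-134/11) = 1.
d is a quadratic residue mod p, hence 11 splits in O_K.

split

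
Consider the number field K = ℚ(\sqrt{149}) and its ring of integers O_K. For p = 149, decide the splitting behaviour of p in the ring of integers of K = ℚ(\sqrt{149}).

149 is ramified

149 mod 4 = 1, hence disc K = 149 and O_K = ℤ[(1+√149)/2].
disc(K) = 149 = 149·1, so p = 149 is ramified.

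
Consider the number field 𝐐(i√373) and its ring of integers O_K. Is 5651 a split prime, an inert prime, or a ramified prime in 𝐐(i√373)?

split — (5651) = 𝔭₁𝔭₂ with 𝔭₁ ≠ 𝔭₂

-373 mod 4 = 3, hence disc K = 4·(-373) = -1492 and O_K = ℤ[√-373].
disc(K) = -1492 is not divisible by 5651; 5651 is unramified.
Legendre symbol by Euler's criterion: (-373/5651) ≡ (-373)^2825 ≡ 1 (mod 5651), i.e. (-373/5651) = 1.
d is a quadratic residue mod p, hence 5651 splits in O_K.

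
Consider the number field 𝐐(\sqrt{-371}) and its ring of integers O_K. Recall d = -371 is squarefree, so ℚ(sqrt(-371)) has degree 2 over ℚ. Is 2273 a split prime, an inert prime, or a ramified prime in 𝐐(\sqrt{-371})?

d = -371 ≡ 1 (mod 4), so O_K = ℤ[(1+√-371)/2] and disc(K) = d = -371.
2273 ∤ -371, so 2273 is unramified.
(-371/2273) = 1902^1136 mod 2273 = 2272, giving Legendre symbol -1.
d is a non-residue mod p, hence 2273 remains inert in O_K.

p is inert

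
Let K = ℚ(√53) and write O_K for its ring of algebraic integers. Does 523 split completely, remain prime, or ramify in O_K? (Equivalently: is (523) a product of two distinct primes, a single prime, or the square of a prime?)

53 mod 4 = 1, hence disc K = 53 and O_K = ℤ[(1+√53)/2].
Since gcd(523, 53) = 1 the prime 523 does not ramify.
Euler's criterion: 53^261 mod 523 = 1. Thus (53|523) = 1.
Legendre symbol 1 ⇒ 523 is split.

523 splits in O_K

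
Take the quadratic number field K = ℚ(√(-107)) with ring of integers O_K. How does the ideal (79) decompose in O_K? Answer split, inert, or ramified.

79 splits in O_K

Since -107 ≡ 1 mod 4, the ring of integers is ℤ[(1+√-107)/2] with discriminant -107.
79 ∤ -107, so 79 is unramified.
Euler's criterion: (-107)^39 mod 79 = 1. Thus (-107|79) = 1.
Legendre symbol 1 ⇒ 79 is split.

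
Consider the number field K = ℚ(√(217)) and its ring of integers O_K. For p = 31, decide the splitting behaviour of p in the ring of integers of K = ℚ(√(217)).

31 is ramified

d = 217 ≡ 1 (mod 4), so O_K = ℤ[(1+√217)/2] and disc(K) = d = 217.
31 divides disc(K) = 217, so 31 ramifies.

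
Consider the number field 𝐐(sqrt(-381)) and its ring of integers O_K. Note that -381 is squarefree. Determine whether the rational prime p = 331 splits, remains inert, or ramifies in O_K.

d = -381 ≡ 3 (mod 4), so O_K = ℤ[√-381] and disc(K) = 4d = -1524.
disc(K) = -1524 is not divisible by 331; 331 is unramified.
Legendre symbol by Euler's criterion: (-381/331) ≡ (-381)^165 ≡ 1 (mod 331), i.e. (-381/331) = 1.
d is a quadratic residue mod p, hence 331 splits in O_K.

split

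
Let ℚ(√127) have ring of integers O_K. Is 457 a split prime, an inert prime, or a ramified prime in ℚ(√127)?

split

Since 127 ≢ 1 mod 4, the ring of integers is ℤ[√127] with discriminant 4·127 = 508.
457 ∤ 508, so 457 is unramified.
Euler's criterion: 127^228 mod 457 = 1. Thus (127|457) = 1.
d is a quadratic residue mod p, hence 457 splits in O_K.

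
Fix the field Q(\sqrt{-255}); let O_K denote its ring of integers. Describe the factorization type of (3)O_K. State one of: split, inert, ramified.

Since -255 ≡ 1 mod 4, the ring of integers is ℤ[(1+√-255)/2] with discriminant -255.
3 divides disc(K) = -255, so 3 ramifies.

ramified — (3) = 𝔭²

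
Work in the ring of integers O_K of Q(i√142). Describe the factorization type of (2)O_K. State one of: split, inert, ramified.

d = -142 ≡ 2 (mod 4), so O_K = ℤ[√-142] and disc(K) = 4d = -568.
Ramification test: 2 | -568. The prime 2 ramifies in K.

ramifies in O_K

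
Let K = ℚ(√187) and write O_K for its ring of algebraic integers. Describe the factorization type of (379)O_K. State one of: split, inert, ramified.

187 mod 4 = 3, hence disc K = 4·187 = 748 and O_K = ℤ[√187].
disc(K) = 748 is not divisible by 379; 379 is unramified.
Compute (187/379) via Euler: 187^((379-1)/2) mod 379 = 1, so (187/379) = 1.
d is a quadratic residue mod p, hence 379 splits in O_K.

p splits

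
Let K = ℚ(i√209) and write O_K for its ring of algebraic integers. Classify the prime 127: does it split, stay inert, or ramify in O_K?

p is inert

Since -209 ≢ 1 mod 4, the ring of integers is ℤ[√-209] with discriminant 4·(-209) = -836.
disc(K) = -836 is not divisible by 127; 127 is unramified.
Euler's criterion: (-209)^63 mod 127 = 126. Thus (-209|127) = -1.
Legendre symbol -1 ⇒ 127 is inert.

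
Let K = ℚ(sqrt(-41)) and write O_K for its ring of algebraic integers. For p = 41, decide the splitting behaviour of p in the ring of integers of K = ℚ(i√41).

Since -41 ≢ 1 mod 4, the ring of integers is ℤ[√-41] with discriminant 4·(-41) = -164.
Ramification test: 41 | -164. The prime 41 ramifies in K.

ramifies in O_K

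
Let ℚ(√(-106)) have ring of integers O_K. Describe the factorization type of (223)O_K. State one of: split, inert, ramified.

d = -106 ≡ 2 (mod 4), so O_K = ℤ[√-106] and disc(K) = 4d = -424.
Since gcd(223, -424) = 1 the prime 223 does not ramify.
Compute (-106/223) via Euler: 117^((223-1)/2) mod 223 = 222, so (-106/223) = -1.
(-106/223) = -1, so 223 is inert.

remains prime (inert)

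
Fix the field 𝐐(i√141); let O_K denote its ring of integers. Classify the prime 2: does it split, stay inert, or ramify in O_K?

Since -141 ≢ 1 mod 4, the ring of integers is ℤ[√-141] with discriminant 4·(-141) = -564.
Ramification test: 2 | -564. The prime 2 ramifies in K.

ramified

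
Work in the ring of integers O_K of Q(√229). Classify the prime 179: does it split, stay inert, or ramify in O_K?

Since 229 ≡ 1 mod 4, the ring of integers is ℤ[(1+√229)/2] with discriminant 229.
179 ∤ 229, so 179 is unramified.
Euler's criterion: 229^89 mod 179 = 178. Thus (229|179) = -1.
d is a non-residue mod p, hence 179 remains inert in O_K.

inert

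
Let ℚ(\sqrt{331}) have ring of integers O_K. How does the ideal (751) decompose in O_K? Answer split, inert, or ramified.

Since 331 ≢ 1 mod 4, the ring of integers is ℤ[√331] with discriminant 4·331 = 1324.
751 ∤ 1324, so 751 is unramified.
Compute (331/751) via Euler: 331^((751-1)/2) mod 751 = 750, so (331/751) = -1.
Legendre symbol -1 ⇒ 751 is inert.

inert — (751) stays prime in O_K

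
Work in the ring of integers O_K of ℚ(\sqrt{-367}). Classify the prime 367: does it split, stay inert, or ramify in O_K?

Since -367 ≡ 1 mod 4, the ring of integers is ℤ[(1+√-367)/2] with discriminant -367.
Ramification test: 367 | -367. The prime 367 ramifies in K.

ramified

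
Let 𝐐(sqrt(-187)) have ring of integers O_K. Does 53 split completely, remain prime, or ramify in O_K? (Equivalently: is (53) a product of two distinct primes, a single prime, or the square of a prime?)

split

Since -187 ≡ 1 mod 4, the ring of integers is ℤ[(1+√-187)/2] with discriminant -187.
disc(K) = -187 is not divisible by 53; 53 is unramified.
(-187/53) = 25^26 mod 53 = 1, giving Legendre symbol 1.
d is a quadratic residue mod p, hence 53 splits in O_K.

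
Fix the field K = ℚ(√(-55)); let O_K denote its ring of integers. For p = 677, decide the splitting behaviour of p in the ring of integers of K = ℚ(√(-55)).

Since -55 ≡ 1 mod 4, the ring of integers is ℤ[(1+√-55)/2] with discriminant -55.
Since gcd(677, -55) = 1 the prime 677 does not ramify.
Euler's criterion: (-55)^338 mod 677 = 1. Thus (-55|677) = 1.
Legendre symbol 1 ⇒ 677 is split.

split — (677) = 𝔭₁𝔭₂ with 𝔭₁ ≠ 𝔭₂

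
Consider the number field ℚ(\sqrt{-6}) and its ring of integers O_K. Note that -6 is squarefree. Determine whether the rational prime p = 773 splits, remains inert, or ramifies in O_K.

d = -6 ≡ 2 (mod 4), so O_K = ℤ[√-6] and disc(K) = 4d = -24.
disc(K) = -24 is not divisible by 773; 773 is unramified.
(-6/773) = 767^386 mod 773 = 1, giving Legendre symbol 1.
Legendre symbol 1 ⇒ 773 is split.

p splits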